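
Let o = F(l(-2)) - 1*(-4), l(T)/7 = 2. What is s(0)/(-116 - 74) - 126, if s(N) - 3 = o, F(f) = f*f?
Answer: -24143/190 ≈ -127.07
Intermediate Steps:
l(T) = 14 (l(T) = 7*2 = 14)
F(f) = f²
o = 200 (o = 14² - 1*(-4) = 196 + 4 = 200)
s(N) = 203 (s(N) = 3 + 200 = 203)
s(0)/(-116 - 74) - 126 = 203/(-116 - 74) - 126 = 203/(-190) - 126 = -1/190*203 - 126 = -203/190 - 126 = -24143/190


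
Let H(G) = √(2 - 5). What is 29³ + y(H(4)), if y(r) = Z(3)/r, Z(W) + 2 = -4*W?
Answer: 24389 + 14*I*√3/3 ≈ 24389.0 + 8.0829*I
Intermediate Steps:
Z(W) = -2 - 4*W
H(G) = I*√3 (H(G) = √(-3) = I*√3)
y(r) = -14/r (y(r) = (-2 - 4*3)/r = (-2 - 12)/r = -14/r)
29³ + y(H(4)) = 29³ - 14*(-I*√3/3) = 24389 - (-14)*I*√3/3 = 24389 + 14*I*√3/3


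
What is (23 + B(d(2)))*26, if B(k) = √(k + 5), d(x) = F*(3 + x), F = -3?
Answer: 598 + 26*I*√10 ≈ 598.0 + 82.219*I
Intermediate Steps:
d(x) = -9 - 3*x (d(x) = -3*(3 + x) = -9 - 3*x)
B(k) = √(5 + k)
(23 + B(d(2)))*26 = (23 + √(5 + (-9 - 3*2)))*26 = (23 + √(5 + (-9 - 6)))*26 = (23 + √(5 - 15))*26 = (23 + √(-10))*26 = (23 + I*√10)*26 = 598 + 26*I*√10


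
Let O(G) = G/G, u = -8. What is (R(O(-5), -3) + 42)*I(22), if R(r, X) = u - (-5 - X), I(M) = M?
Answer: 792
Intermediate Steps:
O(G) = 1
R(r, X) = -3 + X (R(r, X) = -8 - (-5 - X) = -8 + (5 + X) = -3 + X)
(R(O(-5), -3) + 42)*I(22) = ((-3 - 3) + 42)*22 = (-6 + 42)*22 = 36*22 = 792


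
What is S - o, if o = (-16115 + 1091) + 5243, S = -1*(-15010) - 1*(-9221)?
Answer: 34012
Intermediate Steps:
S = 24231 (S = 15010 + 9221 = 24231)
o = -9781 (o = -15024 + 5243 = -9781)
S - o = 24231 - 1*(-9781) = 24231 + 9781 = 34012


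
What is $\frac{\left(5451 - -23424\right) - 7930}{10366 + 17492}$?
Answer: $\frac{20945}{27858} \approx 0.75185$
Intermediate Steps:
$\frac{\left(5451 - -23424\right) - 7930}{10366 + 17492} = \frac{\left(5451 + 23424\right) - 7930}{27858} = \left(28875 - 7930\right) \frac{1}{27858} = 20945 \cdot \frac{1}{27858} = \frac{20945}{27858}$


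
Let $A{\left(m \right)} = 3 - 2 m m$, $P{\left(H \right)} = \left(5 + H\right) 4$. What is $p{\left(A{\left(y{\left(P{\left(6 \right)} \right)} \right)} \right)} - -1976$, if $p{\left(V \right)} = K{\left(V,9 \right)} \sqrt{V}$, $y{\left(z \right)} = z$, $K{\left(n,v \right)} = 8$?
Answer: $1976 + 8 i \sqrt{3869} \approx 1976.0 + 497.61 i$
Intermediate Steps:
$P{\left(H \right)} = 20 + 4 H$
$A{\left(m \right)} = 3 - 2 m^{2}$
$p{\left(V \right)} = 8 \sqrt{V}$
$p{\left(A{\left(y{\left(P{\left(6 \right)} \right)} \right)} \right)} - -1976 = 8 \sqrt{3 - 2 \left(20 + 4 \cdot 6\right)^{2}} - -1976 = 8 \sqrt{3 - 2 \left(20 + 24\right)^{2}} + 1976 = 8 \sqrt{3 - 2 \cdot 44^{2}} + 1976 = 8 \sqrt{3 - 3872} + 1976 = 8 \sqrt{-3869} + 1976 = 8 i \sqrt{3869} + 1976 = 1976 + 8 i \sqrt{3869}$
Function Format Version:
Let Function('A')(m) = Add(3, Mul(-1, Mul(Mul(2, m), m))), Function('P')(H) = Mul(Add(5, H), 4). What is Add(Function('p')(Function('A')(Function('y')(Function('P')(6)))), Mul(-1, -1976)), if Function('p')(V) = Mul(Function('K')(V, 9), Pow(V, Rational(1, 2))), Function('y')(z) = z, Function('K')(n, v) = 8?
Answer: Add(1976, Mul(8, I, Pow(3869, Rational(1, 2)))) ≈ Add(1976.0, Mul(497.61, I))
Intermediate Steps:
Function('P')(H) = Add(20, Mul(4, H))
Function('A')(m) = Add(3, Mul(-2, Pow(m, 2))) (Function('A')(m) = Add(3, Mul(-1, Mul(2, Pow(m, 2)))) = Add(3, Mul(-2, Pow(m, 2))))
Function('p')(V) = Mul(8, Pow(V, Rational(1, 2)))
Add(Function('p')(Function('A')(Function('y')(Function('P')(6)))), Mul(-1, -1976)) = Add(Mul(8, Pow(Add(3, Mul(-2, Pow(Add(20, Mul(4, 6)), 2))), Rational(1, 2))), Mul(-1, -1976)) = Add(Mul(8, Pow(Add(3, Mul(-2, Pow(Add(20, 24), 2))), Rational(1, 2))), 1976) = Add(Mul(8, Pow(Add(3, Mul(-2, Pow(44, 2))), Rational(1, 2))), 1976) = Add(Mul(8, Pow(Add(3, Mul(-2, 1936)), Rational(1, 2))), 1976) = Add(Mul(8, Pow(Add(3, -3872), Rational(1, 2))), 1976) = Add(Mul(8, Pow(-3869, Rational(1, 2))), 1976) = Add(Mul(8, Mul(I, Pow(3869, Rational(1, 2)))), 1976) = Add(Mul(8, I, Pow(3869, Rational(1, 2))), 1976) = Add(1976, Mul(8, I, Pow(3869, Rational(1, 2))))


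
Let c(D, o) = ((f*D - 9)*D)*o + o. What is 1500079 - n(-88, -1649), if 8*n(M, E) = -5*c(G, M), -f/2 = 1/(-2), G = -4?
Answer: 1497164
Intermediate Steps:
f = 1 (f = -2/(-2) = -2*(-½) = 1)
c(D, o) = o + D*o*(-9 + D) (c(D, o) = ((1*D - 9)*D)*o + o = ((D - 9)*D)*o + o = ((-9 + D)*D)*o + o = (D*(-9 + D))*o + o = D*o*(-9 + D) + o = o + D*o*(-9 + D))
n(M, E) = -265*M/8 (n(M, E) = (-5*M*(1 + (-4)² - 9*(-4)))/8 = (-5*M*(1 + 16 + 36))/8 = (-5*M*53)/8 = (-265*M)/8 = -265*M/8)
1500079 - n(-88, -1649) = 1500079 - (-265)*(-88)/8 = 1500079 - 1*2915 = 1500079 - 2915 = 1497164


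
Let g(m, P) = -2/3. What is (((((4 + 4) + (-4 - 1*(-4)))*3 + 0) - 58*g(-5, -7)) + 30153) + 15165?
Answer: 136142/3 ≈ 45381.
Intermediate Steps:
g(m, P) = -2/3 (g(m, P) = -2*1/3 = -2/3)
(((((4 + 4) + (-4 - 1*(-4)))*3 + 0) - 58*g(-5, -7)) + 30153) + 15165 = (((((4 + 4) + (-4 - 1*(-4)))*3 + 0) - 58*(-2/3)) + 30153) + 15165 = ((((8 + (-4 + 4))*3 + 0) + 116/3) + 30153) + 15165 = ((((8 + 0)*3 + 0) + 116/3) + 30153) + 15165 = (((8*3 + 0) + 116/3) + 30153) + 15165 = (((24 + 0) + 116/3) + 30153) + 15165 = ((24 + 116/3) + 30153) + 15165 = (188/3 + 30153) + 15165 = 90647/3 + 15165 = 136142/3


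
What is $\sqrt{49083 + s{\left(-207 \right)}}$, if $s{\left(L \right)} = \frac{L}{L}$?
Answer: $2 \sqrt{12271} \approx 221.55$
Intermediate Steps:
$s{\left(L \right)} = 1$
$\sqrt{49083 + s{\left(-207 \right)}} = \sqrt{49083 + 1} = \sqrt{49084} = 2 \sqrt{12271}$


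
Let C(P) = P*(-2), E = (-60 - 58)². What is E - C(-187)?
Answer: 13550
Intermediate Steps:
E = 13924 (E = (-118)² = 13924)
C(P) = -2*P
E - C(-187) = 13924 - (-2)*(-187) = 13924 - 1*374 = 13924 - 374 = 13550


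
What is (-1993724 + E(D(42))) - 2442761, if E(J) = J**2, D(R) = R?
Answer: -4434721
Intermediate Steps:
(-1993724 + E(D(42))) - 2442761 = (-1993724 + 42**2) - 2442761 = (-1993724 + 1764) - 2442761 = -1991960 - 2442761 = -4434721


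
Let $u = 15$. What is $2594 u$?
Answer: $38910$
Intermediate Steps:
$2594 u = 2594 \cdot 15 = 38910$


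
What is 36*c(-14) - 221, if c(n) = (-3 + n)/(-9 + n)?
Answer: -4471/23 ≈ -194.39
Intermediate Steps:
c(n) = (-3 + n)/(-9 + n)
36*c(-14) - 221 = 36*((-3 - 14)/(-9 - 14)) - 221 = 36*(-17/(-23)) - 221 = 36*(-1/23*(-17)) - 221 = 36*(17/23) - 221 = 612/23 - 221 = -4471/23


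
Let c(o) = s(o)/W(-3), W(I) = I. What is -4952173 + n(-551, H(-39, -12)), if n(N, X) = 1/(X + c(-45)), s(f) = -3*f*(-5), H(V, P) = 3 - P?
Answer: -1188521519/240 ≈ -4.9522e+6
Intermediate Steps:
s(f) = 15*f
c(o) = -5*o (c(o) = (15*o)/(-3) = (15*o)*(-1/3) = -5*o)
n(N, X) = 1/(225 + X) (n(N, X) = 1/(X - 5*(-45)) = 1/(X + 225) = 1/(225 + X))
-4952173 + n(-551, H(-39, -12)) = -4952173 + 1/(225 + (3 - 1*(-12))) = -4952173 + 1/(225 + (3 + 12)) = -4952173 + 1/(225 + 15) = -4952173 + 1/240 = -1188521519/240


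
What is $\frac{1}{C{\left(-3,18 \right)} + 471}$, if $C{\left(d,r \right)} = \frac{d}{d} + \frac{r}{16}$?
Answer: $\frac{8}{3785} \approx 0.0021136$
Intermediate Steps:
$C{\left(d,r \right)} = 1 + \frac{r}{16}$ ($C{\left(d,r \right)} = 1 + r \frac{1}{16} = 1 + \frac{r}{16}$)
$\frac{1}{C{\left(-3,18 \right)} + 471} = \frac{1}{\left(1 + \frac{1}{16} \cdot 18\right) + 471} = \frac{1}{\left(1 + \frac{9}{8}\right) + 471} = \frac{1}{\frac{17}{8} + 471} = \frac{1}{\frac{3785}{8}} = \frac{8}{3785}$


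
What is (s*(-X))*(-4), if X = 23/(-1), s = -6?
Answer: 552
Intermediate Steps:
X = -23 (X = 23*(-1) = -23)
(s*(-X))*(-4) = -(-6)*(-23)*(-4) = -6*23*(-4) = -138*(-4) = 552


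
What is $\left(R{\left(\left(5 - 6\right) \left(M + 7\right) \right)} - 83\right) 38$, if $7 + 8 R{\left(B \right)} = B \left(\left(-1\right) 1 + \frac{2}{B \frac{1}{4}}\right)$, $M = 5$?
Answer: $- \frac{12369}{4} \approx -3092.3$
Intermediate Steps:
$R{\left(B \right)} = - \frac{7}{8} + \frac{B \left(-1 + \frac{8}{B}\right)}{8}$ ($R{\left(B \right)} = - \frac{7}{8} + \frac{B \left(\left(-1\right) 1 + \frac{2}{B \frac{1}{4}}\right)}{8} = - \frac{7}{8} + \frac{B \left(-1 + \frac{2}{B \frac{1}{4}}\right)}{8} = - \frac{7}{8} + \frac{B \left(-1 + \frac{2}{\frac{1}{4} B}\right)}{8} = - \frac{7}{8} + \frac{B \left(-1 + 2 \frac{4}{B}\right)}{8} = - \frac{7}{8} + \frac{B \left(-1 + \frac{8}{B}\right)}{8}$)
$\left(R{\left(\left(5 - 6\right) \left(M + 7\right) \right)} - 83\right) 38 = \left(\left(\frac{1}{8} - \frac{\left(5 - 6\right) \left(5 + 7\right)}{8}\right) - 83\right) 38 = \left(\left(\frac{1}{8} - \frac{\left(-1\right) 12}{8}\right) - 83\right) 38 = \left(\left(\frac{1}{8} - - \frac{3}{2}\right) - 83\right) 38 = \left(\left(\frac{1}{8} + \frac{3}{2}\right) - 83\right) 38 = \left(\frac{13}{8} - 83\right) 38 = \left(- \frac{651}{8}\right) 38 = - \frac{12369}{4}$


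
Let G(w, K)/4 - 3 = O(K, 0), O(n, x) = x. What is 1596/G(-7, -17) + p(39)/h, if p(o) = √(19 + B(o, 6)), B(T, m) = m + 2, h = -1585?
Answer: 133 - 3*√3/1585 ≈ 133.00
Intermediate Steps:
B(T, m) = 2 + m
p(o) = 3*√3 (p(o) = √(19 + (2 + 6)) = √(19 + 8) = √27 = 3*√3)
G(w, K) = 12 (G(w, K) = 12 + 4*0 = 12 + 0 = 12)
1596/G(-7, -17) + p(39)/h = 1596/12 + (3*√3)/(-1585) = 1596*(1/12) + (3*√3)*(-1/1585) = 133 - 3*√3/1585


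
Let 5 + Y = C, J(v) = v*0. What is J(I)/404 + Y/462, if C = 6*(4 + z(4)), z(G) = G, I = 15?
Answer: 43/462 ≈ 0.093074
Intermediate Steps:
J(v) = 0
C = 48 (C = 6*(4 + 4) = 6*8 = 48)
Y = 43 (Y = -5 + 48 = 43)
J(I)/404 + Y/462 = 0/404 + 43/462 = 0*(1/404) + 43*(1/462) = 0 + 43/462 = 43/462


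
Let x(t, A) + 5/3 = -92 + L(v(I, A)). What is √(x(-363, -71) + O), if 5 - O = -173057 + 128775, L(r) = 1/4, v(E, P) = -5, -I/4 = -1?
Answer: √1590969/6 ≈ 210.22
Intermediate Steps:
I = 4 (I = -4*(-1) = 4)
L(r) = ¼
O = 44287 (O = 5 - (-173057 + 128775) = 5 - 1*(-44282) = 5 + 44282 = 44287)
x(t, A) = -1121/12 (x(t, A) = -5/3 + (-92 + ¼) = -5/3 - 367/4 = -1121/12)
√(x(-363, -71) + O) = √(-1121/12 + 44287) = √(530323/12) = √1590969/6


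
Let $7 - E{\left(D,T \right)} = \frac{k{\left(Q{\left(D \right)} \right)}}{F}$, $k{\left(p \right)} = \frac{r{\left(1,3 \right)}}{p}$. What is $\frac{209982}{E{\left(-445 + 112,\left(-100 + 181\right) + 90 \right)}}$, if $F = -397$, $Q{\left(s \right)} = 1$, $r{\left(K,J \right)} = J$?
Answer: $\frac{41681427}{1391} \approx 29965.0$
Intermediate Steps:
$k{\left(p \right)} = \frac{3}{p}$
$E{\left(D,T \right)} = \frac{2782}{397}$ ($E{\left(D,T \right)} = 7 - \frac{3 \cdot 1^{-1}}{-397} = 7 - 3 \cdot 1 \left(- \frac{1}{397}\right) = 7 - 3 \left(- \frac{1}{397}\right) = 7 - - \frac{3}{397} = 7 + \frac{3}{397} = \frac{2782}{397}$)
$\frac{209982}{E{\left(-445 + 112,\left(-100 + 181\right) + 90 \right)}} = \frac{209982}{\frac{2782}{397}} = 209982 \cdot \frac{397}{2782} = \frac{41681427}{1391}$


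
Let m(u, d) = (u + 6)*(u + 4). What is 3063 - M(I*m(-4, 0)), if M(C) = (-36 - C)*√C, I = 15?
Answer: 3063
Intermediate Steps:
m(u, d) = (4 + u)*(6 + u) (m(u, d) = (6 + u)*(4 + u) = (4 + u)*(6 + u))
M(C) = √C*(-36 - C)
3063 - M(I*m(-4, 0)) = 3063 - √(15*(24 + (-4)² + 10*(-4)))*(-36 - 15*(24 + (-4)² + 10*(-4))) = 3063 - √(15*(24 + 16 - 40))*(-36 - 15*(24 + 16 - 40)) = 3063 - √(15*0)*(-36 - 15*0) = 3063 - √0*(-36 - 1*0) = 3063 - 0*(-36 + 0) = 3063 - 0*(-36) = 3063 - 1*0 = 3063 + 0 = 3063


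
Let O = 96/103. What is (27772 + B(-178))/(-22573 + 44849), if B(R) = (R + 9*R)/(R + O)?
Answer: 126672269/101567422 ≈ 1.2472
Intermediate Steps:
O = 96/103 (O = 96*(1/103) = 96/103 ≈ 0.93204)
B(R) = 10*R/(96/103 + R) (B(R) = (R + 9*R)/(R + 96/103) = (10*R)/(96/103 + R) = 10*R/(96/103 + R))
(27772 + B(-178))/(-22573 + 44849) = (27772 + 1030*(-178)/(96 + 103*(-178)))/(-22573 + 44849) = (27772 + 1030*(-178)/(96 - 18334))/22276 = (27772 + 1030*(-178)/(-18238))*(1/22276) = (27772 + 1030*(-178)*(-1/18238))*(1/22276) = (27772 + 91670/9119)*(1/22276) = (253344538/9119)*(1/22276) = 126672269/101567422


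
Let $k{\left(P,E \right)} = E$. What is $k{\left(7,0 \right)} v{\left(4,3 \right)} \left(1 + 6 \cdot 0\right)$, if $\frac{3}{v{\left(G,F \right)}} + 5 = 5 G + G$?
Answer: $0$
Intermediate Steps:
$v{\left(G,F \right)} = \frac{3}{-5 + 6 G}$ ($v{\left(G,F \right)} = \frac{3}{-5 + \left(5 G + G\right)} = \frac{3}{-5 + 6 G}$)
$k{\left(7,0 \right)} v{\left(4,3 \right)} \left(1 + 6 \cdot 0\right) = 0 \frac{3}{-5 + 6 \cdot 4} \left(1 + 6 \cdot 0\right) = 0 \frac{3}{-5 + 24} \left(1 + 0\right) = 0 \cdot \frac{3}{19} \cdot 1 = 0 \cdot 1 = 0$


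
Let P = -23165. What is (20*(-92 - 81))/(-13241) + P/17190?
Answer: -49450073/45522558 ≈ -1.0863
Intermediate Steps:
(20*(-92 - 81))/(-13241) + P/17190 = (20*(-92 - 81))/(-13241) - 23165/17190 = (20*(-173))*(-1/13241) - 23165*1/17190 = -3460*(-1/13241) - 4633/3438 = 3460/13241 - 4633/3438 = -49450073/45522558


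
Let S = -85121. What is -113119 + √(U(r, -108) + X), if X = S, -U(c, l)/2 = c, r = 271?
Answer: -113119 + I*√85663 ≈ -1.1312e+5 + 292.68*I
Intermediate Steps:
U(c, l) = -2*c
X = -85121
-113119 + √(U(r, -108) + X) = -113119 + √(-2*271 - 85121) = -113119 + √(-542 - 85121) = -113119 + √(-85663) = -113119 + I*√85663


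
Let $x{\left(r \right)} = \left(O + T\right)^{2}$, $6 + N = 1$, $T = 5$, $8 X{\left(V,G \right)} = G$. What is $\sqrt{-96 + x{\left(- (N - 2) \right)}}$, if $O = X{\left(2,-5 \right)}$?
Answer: $\frac{i \sqrt{4919}}{8} \approx 8.767 i$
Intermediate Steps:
$X{\left(V,G \right)} = \frac{G}{8}$
$O = - \frac{5}{8}$ ($O = \frac{1}{8} \left(-5\right) = - \frac{5}{8} \approx -0.625$)
$N = -5$ ($N = -6 + 1 = -5$)
$x{\left(r \right)} = \frac{1225}{64}$ ($x{\left(r \right)} = \left(- \frac{5}{8} + 5\right)^{2} = \left(\frac{35}{8}\right)^{2} = \frac{1225}{64}$)
$\sqrt{-96 + x{\left(- (N - 2) \right)}} = \sqrt{-96 + \frac{1225}{64}} = \sqrt{- \frac{4919}{64}} = \frac{i \sqrt{4919}}{8}$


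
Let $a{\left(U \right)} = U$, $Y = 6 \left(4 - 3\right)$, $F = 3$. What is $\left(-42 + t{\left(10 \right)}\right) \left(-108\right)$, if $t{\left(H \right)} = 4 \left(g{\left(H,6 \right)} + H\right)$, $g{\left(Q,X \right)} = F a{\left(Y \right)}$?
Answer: $-7560$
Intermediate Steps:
$Y = 6$ ($Y = 6 \cdot 1 = 6$)
$g{\left(Q,X \right)} = 18$ ($g{\left(Q,X \right)} = 3 \cdot 6 = 18$)
$t{\left(H \right)} = 72 + 4 H$ ($t{\left(H \right)} = 4 \left(18 + H\right) = 72 + 4 H$)
$\left(-42 + t{\left(10 \right)}\right) \left(-108\right) = \left(-42 + \left(72 + 4 \cdot 10\right)\right) \left(-108\right) = \left(-42 + \left(72 + 40\right)\right) \left(-108\right) = \left(-42 + 112\right) \left(-108\right) = 70 \left(-108\right) = -7560$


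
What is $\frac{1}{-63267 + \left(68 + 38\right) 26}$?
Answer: $- \frac{1}{60511} \approx -1.6526 \cdot 10^{-5}$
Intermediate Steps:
$\frac{1}{-63267 + \left(68 + 38\right) 26} = \frac{1}{-63267 + 106 \cdot 26} = \frac{1}{-63267 + 2756} = \frac{1}{-60511} = - \frac{1}{60511}$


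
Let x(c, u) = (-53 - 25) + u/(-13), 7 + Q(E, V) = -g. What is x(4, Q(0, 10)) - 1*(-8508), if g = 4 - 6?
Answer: 109595/13 ≈ 8430.4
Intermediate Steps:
g = -2
Q(E, V) = -5 (Q(E, V) = -7 - 1*(-2) = -7 + 2 = -5)
x(c, u) = -78 - u/13 (x(c, u) = -78 + u*(-1/13) = -78 - u/13)
x(4, Q(0, 10)) - 1*(-8508) = (-78 - 1/13*(-5)) - 1*(-8508) = (-78 + 5/13) + 8508 = -1009/13 + 8508 = 109595/13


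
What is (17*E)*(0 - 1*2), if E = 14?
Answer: -476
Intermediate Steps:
(17*E)*(0 - 1*2) = (17*14)*(0 - 1*2) = 238*(0 - 2) = 238*(-2) = -476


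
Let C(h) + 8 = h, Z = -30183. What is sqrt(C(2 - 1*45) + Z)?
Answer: I*sqrt(30234) ≈ 173.88*I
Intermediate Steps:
C(h) = -8 + h
sqrt(C(2 - 1*45) + Z) = sqrt((-8 + (2 - 1*45)) - 30183) = sqrt((-8 + (2 - 45)) - 30183) = sqrt((-8 - 43) - 30183) = sqrt(-51 - 30183) = sqrt(-30234) = I*sqrt(30234)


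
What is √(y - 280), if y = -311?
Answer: I*√591 ≈ 24.31*I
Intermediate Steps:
√(y - 280) = √(-311 - 280) = √(-591) = I*√591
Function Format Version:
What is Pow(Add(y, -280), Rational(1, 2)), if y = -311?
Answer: Mul(I, Pow(591, Rational(1, 2))) ≈ Mul(24.310, I)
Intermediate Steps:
Pow(Add(y, -280), Rational(1, 2)) = Pow(Add(-311, -280), Rational(1, 2)) = Pow(-591, Rational(1, 2)) = Mul(I, Pow(591, Rational(1, 2)))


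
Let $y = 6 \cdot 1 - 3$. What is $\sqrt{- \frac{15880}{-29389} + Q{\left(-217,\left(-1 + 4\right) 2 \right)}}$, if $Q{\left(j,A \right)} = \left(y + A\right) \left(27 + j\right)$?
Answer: $\frac{i \sqrt{1476483081590}}{29389} \approx 41.346 i$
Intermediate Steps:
$y = 3$ ($y = 6 - 3 = 3$)
$Q{\left(j,A \right)} = \left(3 + A\right) \left(27 + j\right)$
$\sqrt{- \frac{15880}{-29389} + Q{\left(-217,\left(-1 + 4\right) 2 \right)}} = \sqrt{- \frac{15880}{-29389} + \left(81 + 3 \left(-217\right) + 27 \left(-1 + 4\right) 2 + \left(-1 + 4\right) 2 \left(-217\right)\right)} = \sqrt{\left(-15880\right) \left(- \frac{1}{29389}\right) + \left(81 - 651 + 27 \cdot 3 \cdot 2 + 3 \cdot 2 \left(-217\right)\right)} = \sqrt{\frac{15880}{29389} + \left(81 - 651 + 27 \cdot 6 + 6 \left(-217\right)\right)} = \sqrt{\frac{15880}{29389} + \left(81 - 651 + 162 - 1302\right)} = \sqrt{\frac{15880}{29389} - 1710} = \sqrt{- \frac{50239310}{29389}} = \frac{i \sqrt{1476483081590}}{29389}$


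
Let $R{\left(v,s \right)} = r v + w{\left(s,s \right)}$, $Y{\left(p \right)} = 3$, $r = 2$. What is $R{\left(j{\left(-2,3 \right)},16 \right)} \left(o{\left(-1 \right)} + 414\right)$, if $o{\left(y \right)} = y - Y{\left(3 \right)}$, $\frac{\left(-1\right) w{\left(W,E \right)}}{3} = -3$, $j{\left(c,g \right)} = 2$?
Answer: $5330$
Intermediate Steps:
$w{\left(W,E \right)} = 9$ ($w{\left(W,E \right)} = \left(-3\right) \left(-3\right) = 9$)
$o{\left(y \right)} = -3 + y$ ($o{\left(y \right)} = y - 3 = -3 + y$)
$R{\left(v,s \right)} = 9 + 2 v$ ($R{\left(v,s \right)} = 2 v + 9 = 9 + 2 v$)
$R{\left(j{\left(-2,3 \right)},16 \right)} \left(o{\left(-1 \right)} + 414\right) = \left(9 + 2 \cdot 2\right) \left(\left(-3 - 1\right) + 414\right) = \left(9 + 4\right) \left(-4 + 414\right) = 13 \cdot 410 = 5330$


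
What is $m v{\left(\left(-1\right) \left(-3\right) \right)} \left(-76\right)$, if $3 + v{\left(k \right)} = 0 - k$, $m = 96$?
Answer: $43776$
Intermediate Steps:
$v{\left(k \right)} = -3 - k$ ($v{\left(k \right)} = -3 + \left(0 - k\right) = -3 - k$)
$m v{\left(\left(-1\right) \left(-3\right) \right)} \left(-76\right) = 96 \left(-3 - \left(-1\right) \left(-3\right)\right) \left(-76\right) = 96 \left(-3 - 3\right) \left(-76\right) = 96 \left(-6\right) \left(-76\right) = \left(-576\right) \left(-76\right) = 43776$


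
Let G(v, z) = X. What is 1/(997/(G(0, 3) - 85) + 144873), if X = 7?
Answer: 78/11299097 ≈ 6.9032e-6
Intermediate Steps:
G(v, z) = 7
1/(997/(G(0, 3) - 85) + 144873) = 1/(997/(7 - 85) + 144873) = 1/(997/(-78) + 144873) = 1/(997*(-1/78) + 144873) = 1/(-997/78 + 144873) = 1/(11299097/78) = 78/11299097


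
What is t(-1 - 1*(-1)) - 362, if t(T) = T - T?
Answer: -362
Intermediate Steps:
t(T) = 0
t(-1 - 1*(-1)) - 362 = 0 - 362 = -362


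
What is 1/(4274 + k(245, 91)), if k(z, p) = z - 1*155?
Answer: 1/4364 ≈ 0.00022915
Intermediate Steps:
k(z, p) = -155 + z (k(z, p) = z - 155 = -155 + z)
1/(4274 + k(245, 91)) = 1/(4274 + (-155 + 245)) = 1/(4274 + 90) = 1/4364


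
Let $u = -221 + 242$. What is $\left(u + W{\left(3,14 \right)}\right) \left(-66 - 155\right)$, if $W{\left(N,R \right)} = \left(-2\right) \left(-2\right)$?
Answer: $-5525$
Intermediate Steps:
$W{\left(N,R \right)} = 4$
$u = 21$
$\left(u + W{\left(3,14 \right)}\right) \left(-66 - 155\right) = \left(21 + 4\right) \left(-66 - 155\right) = 25 \left(-221\right) = -5525$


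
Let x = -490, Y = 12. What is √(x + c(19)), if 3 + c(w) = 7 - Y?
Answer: I*√498 ≈ 22.316*I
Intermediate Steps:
c(w) = -8 (c(w) = -3 + (7 - 1*12) = -3 + (7 - 12) = -3 - 5 = -8)
√(x + c(19)) = √(-490 - 8) = √(-498) = I*√498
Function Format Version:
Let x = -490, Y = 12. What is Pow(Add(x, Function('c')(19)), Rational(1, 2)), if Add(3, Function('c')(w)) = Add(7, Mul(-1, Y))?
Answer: Mul(I, Pow(498, Rational(1, 2))) ≈ Mul(22.316, I)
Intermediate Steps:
Function('c')(w) = -8 (Function('c')(w) = Add(-3, Add(7, Mul(-1, 12))) = Add(-3, Add(7, -12)) = Add(-3, -5) = -8)
Pow(Add(x, Function('c')(19)), Rational(1, 2)) = Pow(Add(-490, -8), Rational(1, 2)) = Pow(-498, Rational(1, 2)) = Mul(I, Pow(498, Rational(1, 2)))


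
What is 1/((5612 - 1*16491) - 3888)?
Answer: -1/14767 ≈ -6.7719e-5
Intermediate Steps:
1/((5612 - 1*16491) - 3888) = 1/((5612 - 16491) - 3888) = 1/(-10879 - 3888) = 1/(-14767) = -1/14767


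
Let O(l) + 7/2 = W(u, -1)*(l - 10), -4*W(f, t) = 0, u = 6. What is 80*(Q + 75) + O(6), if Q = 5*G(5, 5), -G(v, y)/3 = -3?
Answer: 19193/2 ≈ 9596.5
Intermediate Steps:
W(f, t) = 0 (W(f, t) = -¼*0 = 0)
G(v, y) = 9 (G(v, y) = -3*(-3) = 9)
O(l) = -7/2 (O(l) = -7/2 + 0*(l - 10) = -7/2 + 0*(-10 + l) = -7/2 + 0 = -7/2)
Q = 45 (Q = 5*9 = 45)
80*(Q + 75) + O(6) = 80*(45 + 75) - 7/2 = 80*120 - 7/2 = 9600 - 7/2 = 19193/2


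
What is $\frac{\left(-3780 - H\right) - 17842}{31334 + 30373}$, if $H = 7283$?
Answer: $- \frac{9635}{20569} \approx -0.46842$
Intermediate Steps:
$\frac{\left(-3780 - H\right) - 17842}{31334 + 30373} = \frac{\left(-3780 - 7283\right) - 17842}{31334 + 30373} = \frac{\left(-3780 - 7283\right) - 17842}{61707} = \left(-11063 - 17842\right) \frac{1}{61707} = \left(-28905\right) \frac{1}{61707} = - \frac{9635}{20569}$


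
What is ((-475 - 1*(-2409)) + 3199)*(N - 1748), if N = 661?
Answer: -5579571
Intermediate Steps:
((-475 - 1*(-2409)) + 3199)*(N - 1748) = ((-475 - 1*(-2409)) + 3199)*(661 - 1748) = ((-475 + 2409) + 3199)*(-1087) = (1934 + 3199)*(-1087) = 5133*(-1087) = -5579571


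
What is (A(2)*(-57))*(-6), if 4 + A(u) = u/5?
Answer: -6156/5 ≈ -1231.2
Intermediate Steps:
A(u) = -4 + u/5
(A(2)*(-57))*(-6) = ((-4 + (⅕)*2)*(-57))*(-6) = ((-4 + ⅖)*(-57))*(-6) = -18/5*(-57)*(-6) = (1026/5)*(-6) = -6156/5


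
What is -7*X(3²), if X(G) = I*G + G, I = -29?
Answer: 1764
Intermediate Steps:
X(G) = -28*G (X(G) = -29*G + G = -28*G)
-7*X(3²) = -(-196)*3² = -(-196)*9 = -7*(-252) = 1764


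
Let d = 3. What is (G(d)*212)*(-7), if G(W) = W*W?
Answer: -13356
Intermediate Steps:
G(W) = W**2
(G(d)*212)*(-7) = (3**2*212)*(-7) = (9*212)*(-7) = 1908*(-7) = -13356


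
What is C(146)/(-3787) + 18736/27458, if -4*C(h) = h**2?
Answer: 108638457/51991723 ≈ 2.0895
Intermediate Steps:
C(h) = -h**2/4
C(146)/(-3787) + 18736/27458 = -1/4*146**2/(-3787) + 18736/27458 = -1/4*21316*(-1/3787) + 18736*(1/27458) = -5329*(-1/3787) + 9368/13729 = 5329/3787 + 9368/13729 = 108638457/51991723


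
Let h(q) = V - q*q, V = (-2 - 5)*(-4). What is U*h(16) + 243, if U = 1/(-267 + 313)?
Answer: 5475/23 ≈ 238.04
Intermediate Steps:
U = 1/46 ≈ 0.021739
V = 28 (V = -7*(-4) = 28)
h(q) = 28 - q² (h(q) = 28 - q*q = 28 - q²)
U*h(16) + 243 = (28 - 1*16²)/46 + 243 = (28 - 1*256)/46 + 243 = (28 - 256)/46 + 243 = (1/46)*(-228) + 243 = -114/23 + 243 = 5475/23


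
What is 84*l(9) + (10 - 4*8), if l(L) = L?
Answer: 734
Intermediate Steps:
84*l(9) + (10 - 4*8) = 84*9 + (10 - 4*8) = 756 + (10 - 32) = 756 - 22 = 734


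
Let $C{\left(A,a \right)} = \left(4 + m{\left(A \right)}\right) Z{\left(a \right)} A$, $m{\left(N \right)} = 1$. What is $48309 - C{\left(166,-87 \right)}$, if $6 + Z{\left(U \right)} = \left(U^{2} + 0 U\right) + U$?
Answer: $-6156771$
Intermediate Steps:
$Z{\left(U \right)} = -6 + U + U^{2}$ ($Z{\left(U \right)} = -6 + \left(\left(U^{2} + 0 U\right) + U\right) = -6 + \left(\left(U^{2} + 0\right) + U\right) = -6 + \left(U^{2} + U\right) = -6 + \left(U + U^{2}\right) = -6 + U + U^{2}$)
$C{\left(A,a \right)} = A \left(-30 + 5 a + 5 a^{2}\right)$ ($C{\left(A,a \right)} = \left(4 + 1\right) \left(-6 + a + a^{2}\right) A = 5 \left(-6 + a + a^{2}\right) A = \left(-30 + 5 a + 5 a^{2}\right) A = A \left(-30 + 5 a + 5 a^{2}\right)$)
$48309 - C{\left(166,-87 \right)} = 48309 - 5 \cdot 166 \left(-6 - 87 + \left(-87\right)^{2}\right) = 48309 - 5 \cdot 166 \left(-6 - 87 + 7569\right) = 48309 - 5 \cdot 166 \cdot 7476 = 48309 - 6205080 = -6156771$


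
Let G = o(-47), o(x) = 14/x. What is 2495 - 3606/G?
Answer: 102206/7 ≈ 14601.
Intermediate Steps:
G = -14/47 (G = 14/(-47) = 14*(-1/47) = -14/47 ≈ -0.29787)
2495 - 3606/G = 2495 - 3606/(-14/47) = 2495 - 3606*(-47)/14 = 2495 - 1*(-84741/7) = 2495 + 84741/7 = 102206/7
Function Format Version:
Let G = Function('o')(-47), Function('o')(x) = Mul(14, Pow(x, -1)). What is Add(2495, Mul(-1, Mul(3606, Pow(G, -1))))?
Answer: Rational(102206, 7) ≈ 14601.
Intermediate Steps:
G = Rational(-14, 47) (G = Mul(14, Pow(-47, -1)) = Mul(14, Rational(-1, 47)) = Rational(-14, 47) ≈ -0.29787)
Add(2495, Mul(-1, Mul(3606, Pow(G, -1)))) = Add(2495, Mul(-1, Mul(3606, Pow(Rational(-14, 47), -1)))) = Add(2495, Mul(-1, Mul(3606, Rational(-47, 14)))) = Add(2495, Mul(-1, Rational(-84741, 7))) = Add(2495, Rational(84741, 7)) = Rational(102206, 7)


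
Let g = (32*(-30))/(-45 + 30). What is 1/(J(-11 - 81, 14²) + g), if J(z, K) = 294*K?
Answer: 1/57688 ≈ 1.7335e-5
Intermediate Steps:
g = 64 (g = -960/(-15) = -960*(-1/15) = 64)
1/(J(-11 - 81, 14²) + g) = 1/(294*14² + 64) = 1/(294*196 + 64) = 1/(57624 + 64) = 1/57688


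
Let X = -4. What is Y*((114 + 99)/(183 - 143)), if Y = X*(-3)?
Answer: 639/10 ≈ 63.900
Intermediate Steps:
Y = 12 (Y = -4*(-3) = 12)
Y*((114 + 99)/(183 - 143)) = 12*((114 + 99)/(183 - 143)) = 12*(213/40) = 639/10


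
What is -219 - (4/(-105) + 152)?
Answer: -38951/105 ≈ -370.96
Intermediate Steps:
-219 - (4/(-105) + 152) = -219 - (4*(-1/105) + 152) = -219 - (-4/105 + 152) = -219 - 1*15956/105 = -219 - 15956/105 = -38951/105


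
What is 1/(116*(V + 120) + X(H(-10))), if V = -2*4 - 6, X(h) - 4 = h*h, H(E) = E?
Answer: 1/12400 ≈ 8.0645e-5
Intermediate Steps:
X(h) = 4 + h² (X(h) = 4 + h*h = 4 + h²)
V = -14 (V = -8 - 6 = -14)
1/(116*(V + 120) + X(H(-10))) = 1/(116*(-14 + 120) + (4 + (-10)²)) = 1/(116*106 + (4 + 100)) = 1/(12296 + 104) = 1/12400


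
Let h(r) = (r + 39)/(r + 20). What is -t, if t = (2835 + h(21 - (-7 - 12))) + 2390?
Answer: -313579/60 ≈ -5226.3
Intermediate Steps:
h(r) = (39 + r)/(20 + r)
t = 313579/60 (t = (2835 + (39 + (21 - (-7 - 12)))/(20 + (21 - (-7 - 12)))) + 2390 = (2835 + (39 + (21 - 1*(-19)))/(20 + (21 - 1*(-19)))) + 2390 = (2835 + (39 + (21 + 19))/(20 + (21 + 19))) + 2390 = (2835 + (39 + 40)/(20 + 40)) + 2390 = (2835 + 79/60) + 2390 = 170179/60 + 2390 = 313579/60 ≈ 5226.3)
-t = -1*313579/60 = -313579/60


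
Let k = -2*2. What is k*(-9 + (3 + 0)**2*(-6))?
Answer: 252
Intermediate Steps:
k = -4
k*(-9 + (3 + 0)**2*(-6)) = -4*(-9 + (3 + 0)**2*(-6)) = -4*(-9 + 3**2*(-6)) = -4*(-9 + 9*(-6)) = -4*(-9 - 54) = -4*(-63) = 252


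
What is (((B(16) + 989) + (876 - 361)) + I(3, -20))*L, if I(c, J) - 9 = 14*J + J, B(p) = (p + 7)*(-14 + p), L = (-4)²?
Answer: 20144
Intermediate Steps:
L = 16
B(p) = (-14 + p)*(7 + p) (B(p) = (7 + p)*(-14 + p) = (-14 + p)*(7 + p))
I(c, J) = 9 + 15*J (I(c, J) = 9 + (14*J + J) = 9 + 15*J)
(((B(16) + 989) + (876 - 361)) + I(3, -20))*L = ((((-98 + 16² - 7*16) + 989) + (876 - 361)) + (9 + 15*(-20)))*16 = ((((-98 + 256 - 112) + 989) + 515) + (9 - 300))*16 = (((46 + 989) + 515) - 291)*16 = ((1035 + 515) - 291)*16 = (1550 - 291)*16 = 1259*16 = 20144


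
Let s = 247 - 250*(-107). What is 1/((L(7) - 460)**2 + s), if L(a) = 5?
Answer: 1/234022 ≈ 4.2731e-6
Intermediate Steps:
s = 26997 (s = 247 + 26750 = 26997)
1/((L(7) - 460)**2 + s) = 1/((5 - 460)**2 + 26997) = 1/((-455)**2 + 26997) = 1/(207025 + 26997) = 1/234022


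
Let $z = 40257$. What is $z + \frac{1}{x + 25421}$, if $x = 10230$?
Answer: $\frac{1435202308}{35651} \approx 40257.0$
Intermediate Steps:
$z + \frac{1}{x + 25421} = 40257 + \frac{1}{10230 + 25421} = 40257 + \frac{1}{35651} = \frac{1435202308}{35651}$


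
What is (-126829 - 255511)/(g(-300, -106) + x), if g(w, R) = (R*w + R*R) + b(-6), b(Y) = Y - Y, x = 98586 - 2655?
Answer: -382340/138967 ≈ -2.7513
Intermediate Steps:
x = 95931
b(Y) = 0
g(w, R) = R² + R*w (g(w, R) = (R*w + R*R) + 0 = (R*w + R²) + 0 = (R² + R*w) + 0 = R² + R*w)
(-126829 - 255511)/(g(-300, -106) + x) = (-126829 - 255511)/(-106*(-106 - 300) + 95931) = -382340/(-106*(-406) + 95931) = -382340/(43036 + 95931) = -382340/138967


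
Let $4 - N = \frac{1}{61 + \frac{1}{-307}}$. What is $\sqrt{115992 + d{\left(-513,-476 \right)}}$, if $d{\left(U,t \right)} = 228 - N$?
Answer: $\frac{\sqrt{40752665789298}}{18726} \approx 340.9$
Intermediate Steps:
$N = \frac{74597}{18726}$ ($N = 4 - \frac{1}{61 + \frac{1}{-307}} = 4 - \frac{1}{61 - \frac{1}{307}} = 4 - \frac{1}{\frac{18726}{307}} = 4 - \frac{307}{18726} = \frac{74597}{18726} \approx 3.9836$)
$d{\left(U,t \right)} = \frac{4194931}{18726}$ ($d{\left(U,t \right)} = 228 - \frac{74597}{18726} = \frac{4194931}{18726}$)
$\sqrt{115992 + d{\left(-513,-476 \right)}} = \sqrt{115992 + \frac{4194931}{18726}} = \sqrt{\frac{2176261123}{18726}} = \frac{\sqrt{40752665789298}}{18726}$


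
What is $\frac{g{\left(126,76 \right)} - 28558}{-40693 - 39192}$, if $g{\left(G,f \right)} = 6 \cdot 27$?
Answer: $\frac{28396}{79885} \approx 0.35546$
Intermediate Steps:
$g{\left(G,f \right)} = 162$
$\frac{g{\left(126,76 \right)} - 28558}{-40693 - 39192} = \frac{162 - 28558}{-40693 - 39192} = - \frac{28396}{-79885} = \left(-28396\right) \left(- \frac{1}{79885}\right) = \frac{28396}{79885}$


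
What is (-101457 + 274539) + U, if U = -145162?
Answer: 27920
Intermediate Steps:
(-101457 + 274539) + U = (-101457 + 274539) - 145162 = 173082 - 145162 = 27920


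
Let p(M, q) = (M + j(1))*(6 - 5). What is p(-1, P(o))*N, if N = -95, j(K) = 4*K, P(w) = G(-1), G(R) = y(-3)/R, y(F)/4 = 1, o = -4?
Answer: -285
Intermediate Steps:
y(F) = 4 (y(F) = 4*1 = 4)
G(R) = 4/R
P(w) = -4 (P(w) = 4/(-1) = 4*(-1) = -4)
p(M, q) = 4 + M (p(M, q) = (M + 4*1)*(6 - 5) = (M + 4)*1 = (4 + M)*1 = 4 + M)
p(-1, P(o))*N = (4 - 1)*(-95) = 3*(-95) = -285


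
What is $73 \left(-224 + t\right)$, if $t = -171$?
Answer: $-28835$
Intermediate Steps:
$73 \left(-224 + t\right) = 73 \left(-224 - 171\right) = 73 \left(-395\right) = -28835$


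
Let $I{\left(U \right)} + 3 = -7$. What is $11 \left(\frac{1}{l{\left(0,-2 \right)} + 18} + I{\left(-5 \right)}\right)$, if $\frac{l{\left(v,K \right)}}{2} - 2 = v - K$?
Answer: $- \frac{2849}{26} \approx -109.58$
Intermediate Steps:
$I{\left(U \right)} = -10$ ($I{\left(U \right)} = -3 - 7 = -10$)
$l{\left(v,K \right)} = 4 - 2 K + 2 v$ ($l{\left(v,K \right)} = 4 + 2 \left(v - K\right) = 4 - \left(- 2 v + 2 K\right) = 4 - 2 K + 2 v$)
$11 \left(\frac{1}{l{\left(0,-2 \right)} + 18} + I{\left(-5 \right)}\right) = 11 \left(\frac{1}{\left(4 - -4 + 2 \cdot 0\right) + 18} - 10\right) = 11 \left(\frac{1}{\left(4 + 4 + 0\right) + 18} - 10\right) = 11 \left(\frac{1}{8 + 18} - 10\right) = 11 \left(\frac{1}{26} - 10\right) = 11 \left(- \frac{259}{26}\right) = - \frac{2849}{26}$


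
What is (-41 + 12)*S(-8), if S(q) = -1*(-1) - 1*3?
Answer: 58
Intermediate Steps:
S(q) = -2 (S(q) = 1 - 3 = -2)
(-41 + 12)*S(-8) = (-41 + 12)*(-2) = -29*(-2) = 58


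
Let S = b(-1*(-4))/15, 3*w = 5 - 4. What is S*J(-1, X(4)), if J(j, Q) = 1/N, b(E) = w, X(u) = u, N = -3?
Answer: -1/135 ≈ -0.0074074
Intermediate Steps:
w = ⅓ (w = (5 - 4)/3 = (⅓)*1 = ⅓ ≈ 0.33333)
b(E) = ⅓
J(j, Q) = -⅓ (J(j, Q) = 1/(-3) = -⅓)
S = 1/45 (S = (⅓)/15 = (⅓)*(1/15) = 1/45 ≈ 0.022222)
S*J(-1, X(4)) = (1/45)*(-⅓) = -1/135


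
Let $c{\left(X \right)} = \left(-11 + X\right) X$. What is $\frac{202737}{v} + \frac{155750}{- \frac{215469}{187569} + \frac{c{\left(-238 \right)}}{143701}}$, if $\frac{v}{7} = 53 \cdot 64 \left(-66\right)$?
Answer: $- \frac{14332907825668392713}{67762385063296} \approx -2.1152 \cdot 10^{5}$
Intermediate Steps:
$c{\left(X \right)} = X \left(-11 + X\right)$
$v = -1567104$ ($v = 7 \cdot 53 \cdot 64 \left(-66\right) = 7 \cdot 3392 \left(-66\right) = 7 \left(-223872\right) = -1567104$)
$\frac{202737}{v} + \frac{155750}{- \frac{215469}{187569} + \frac{c{\left(-238 \right)}}{143701}} = \frac{202737}{-1567104} + \frac{155750}{- \frac{215469}{187569} + \frac{\left(-238\right) \left(-11 - 238\right)}{143701}} = 202737 \left(- \frac{1}{1567104}\right) + \frac{155750}{\left(-215469\right) \frac{1}{187569} + \left(-238\right) \left(-249\right) \frac{1}{143701}} = - \frac{67579}{522368} + \frac{155750}{- \frac{23941}{20841} + 59262 \cdot \frac{1}{143701}} = - \frac{67579}{522368} + \frac{155750}{- \frac{23941}{20841} + \frac{3486}{8453}} = - \frac{67579}{522368} + \frac{155750}{- \frac{129721547}{176168973}} = - \frac{67579}{522368} + 155750 \left(- \frac{176168973}{129721547}\right) = - \frac{67579}{522368} - \frac{27438317544750}{129721547} = - \frac{14332907825668392713}{67762385063296}$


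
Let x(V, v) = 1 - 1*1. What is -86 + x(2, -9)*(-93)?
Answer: -86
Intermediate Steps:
x(V, v) = 0 (x(V, v) = 1 - 1 = 0)
-86 + x(2, -9)*(-93) = -86 + 0*(-93) = -86 + 0 = -86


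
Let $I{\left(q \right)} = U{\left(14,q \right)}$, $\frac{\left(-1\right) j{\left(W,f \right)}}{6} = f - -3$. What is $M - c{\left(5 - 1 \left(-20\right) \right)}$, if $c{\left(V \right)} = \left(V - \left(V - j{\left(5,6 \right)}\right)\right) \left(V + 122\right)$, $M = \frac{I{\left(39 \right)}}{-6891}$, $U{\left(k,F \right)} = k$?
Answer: $\frac{54700744}{6891} \approx 7938.0$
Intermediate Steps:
$j{\left(W,f \right)} = -18 - 6 f$ ($j{\left(W,f \right)} = - 6 \left(f - -3\right) = - 6 \left(f + 3\right) = - 6 \left(3 + f\right) = -18 - 6 f$)
$I{\left(q \right)} = 14$
$M = - \frac{14}{6891}$ ($M = \frac{14}{-6891} = 14 \left(- \frac{1}{6891}\right) = - \frac{14}{6891} \approx -0.0020316$)
$c{\left(V \right)} = -6588 - 54 V$ ($c{\left(V \right)} = \left(V - \left(54 + V\right)\right) \left(V + 122\right) = \left(V - \left(54 + V\right)\right) \left(122 + V\right) = - 54 \left(122 + V\right) = -6588 - 54 V$)
$M - c{\left(5 - 1 \left(-20\right) \right)} = - \frac{14}{6891} - \left(-6588 - 54 \left(5 - 1 \left(-20\right)\right)\right) = - \frac{14}{6891} - \left(-6588 - 54 \left(5 - -20\right)\right) = - \frac{14}{6891} - \left(-6588 - 54 \left(5 + 20\right)\right) = - \frac{14}{6891} - \left(-6588 - 1350\right) = - \frac{14}{6891} - -7938 = - \frac{14}{6891} + 7938 = \frac{54700744}{6891}$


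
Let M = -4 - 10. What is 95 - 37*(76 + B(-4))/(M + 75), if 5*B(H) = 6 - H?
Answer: 2909/61 ≈ 47.689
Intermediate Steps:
M = -14
B(H) = 6/5 - H/5 (B(H) = (6 - H)/5 = 6/5 - H/5)
95 - 37*(76 + B(-4))/(M + 75) = 95 - 37*(76 + (6/5 - 1/5*(-4)))/(-14 + 75) = 95 - 37*(76 + (6/5 + 4/5))/61 = 95 - 37*(76 + 2)/61 = 95 - 2886/61 = 2909/61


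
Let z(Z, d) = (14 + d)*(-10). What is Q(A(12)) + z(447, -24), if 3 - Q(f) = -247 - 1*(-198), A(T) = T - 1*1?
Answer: 152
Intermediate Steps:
z(Z, d) = -140 - 10*d
A(T) = -1 + T (A(T) = T - 1 = -1 + T)
Q(f) = 52 (Q(f) = 3 - (-247 - 1*(-198)) = 3 - (-247 + 198) = 3 - 1*(-49) = 3 + 49 = 52)
Q(A(12)) + z(447, -24) = 52 + (-140 - 10*(-24)) = 52 + (-140 + 240) = 52 + 100 = 152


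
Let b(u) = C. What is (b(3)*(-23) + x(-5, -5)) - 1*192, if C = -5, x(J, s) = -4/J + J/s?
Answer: -376/5 ≈ -75.200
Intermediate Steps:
b(u) = -5
(b(3)*(-23) + x(-5, -5)) - 1*192 = (-5*(-23) + (-4/(-5) - 5/(-5))) - 1*192 = (115 + (-4*(-1/5) - 5*(-1/5))) - 192 = (115 + (4/5 + 1)) - 192 = (115 + 9/5) - 192 = 584/5 - 192 = -376/5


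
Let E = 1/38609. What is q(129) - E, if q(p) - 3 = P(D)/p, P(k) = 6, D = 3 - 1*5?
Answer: 5057736/1660187 ≈ 3.0465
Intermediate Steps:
D = -2 (D = 3 - 5 = -2)
q(p) = 3 + 6/p
E = 1/38609 ≈ 2.5901e-5
q(129) - E = (3 + 6/129) - 1*1/38609 = (3 + 6*(1/129)) - 1/38609 = (3 + 2/43) - 1/38609 = 131/43 - 1/38609 = 5057736/1660187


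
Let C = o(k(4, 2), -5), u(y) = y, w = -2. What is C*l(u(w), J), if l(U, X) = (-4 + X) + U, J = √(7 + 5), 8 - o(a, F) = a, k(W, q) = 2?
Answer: -36 + 12*√3 ≈ -15.215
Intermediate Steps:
o(a, F) = 8 - a
C = 6 (C = 8 - 1*2 = 8 - 2 = 6)
J = 2*√3 (J = √12 = 2*√3 ≈ 3.4641)
l(U, X) = -4 + U + X
C*l(u(w), J) = 6*(-4 - 2 + 2*√3) = 6*(-6 + 2*√3) = -36 + 12*√3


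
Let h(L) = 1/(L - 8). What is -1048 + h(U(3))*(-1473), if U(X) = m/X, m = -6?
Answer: -9007/10 ≈ -900.70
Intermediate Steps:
U(X) = -6/X
h(L) = 1/(-8 + L)
-1048 + h(U(3))*(-1473) = -1048 - 1473/(-8 - 6/3) = -1048 - 1473/(-8 - 6*⅓) = -1048 - 1473/(-8 - 2) = -1048 - 1473/(-10) = -1048 - ⅒*(-1473) = -1048 + 1473/10 = -9007/10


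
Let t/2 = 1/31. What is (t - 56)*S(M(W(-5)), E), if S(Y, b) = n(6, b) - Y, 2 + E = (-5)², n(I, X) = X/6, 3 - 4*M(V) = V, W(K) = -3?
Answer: -4046/31 ≈ -130.52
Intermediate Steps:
M(V) = ¾ - V/4
n(I, X) = X/6 (n(I, X) = X*(⅙) = X/6)
E = 23 (E = -2 + (-5)² = -2 + 25 = 23)
S(Y, b) = -Y + b/6 (S(Y, b) = b/6 - Y = -Y + b/6)
t = 2/31 ≈ 0.064516
(t - 56)*S(M(W(-5)), E) = (2/31 - 56)*(-(¾ - ¼*(-3)) + (⅙)*23) = -1734*(-(¾ + ¾) + 23/6)/31 = -1734*(-1*3/2 + 23/6)/31 = -1734*(-3/2 + 23/6)/31 = -1734/31*7/3 = -4046/31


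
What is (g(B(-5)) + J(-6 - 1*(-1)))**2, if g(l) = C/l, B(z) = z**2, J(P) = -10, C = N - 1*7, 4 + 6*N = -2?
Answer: 66564/625 ≈ 106.50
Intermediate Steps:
N = -1 (N = -2/3 + (1/6)*(-2) = -2/3 - 1/3 = -1)
C = -8 (C = -1 - 1*7 = -1 - 7 = -8)
g(l) = -8/l
(g(B(-5)) + J(-6 - 1*(-1)))**2 = (-8/((-5)**2) - 10)**2 = (-8/25 - 10)**2 = (-258/25)**2 = 66564/625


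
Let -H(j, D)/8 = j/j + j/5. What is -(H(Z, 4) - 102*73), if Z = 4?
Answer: 37302/5 ≈ 7460.4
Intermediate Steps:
H(j, D) = -8 - 8*j/5 (H(j, D) = -8*(j/j + j/5) = -8*(1 + j*(⅕)) = -8*(1 + j/5) = -8 - 8*j/5)
-(H(Z, 4) - 102*73) = -((-8 - 8/5*4) - 102*73) = -((-8 - 32/5) - 7446) = -(-72/5 - 7446) = -1*(-37302/5) = 37302/5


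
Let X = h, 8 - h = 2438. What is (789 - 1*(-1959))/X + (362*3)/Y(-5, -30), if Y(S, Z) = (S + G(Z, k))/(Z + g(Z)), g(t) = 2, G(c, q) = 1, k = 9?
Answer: 3078352/405 ≈ 7600.9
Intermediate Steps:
Y(S, Z) = (1 + S)/(2 + Z) (Y(S, Z) = (S + 1)/(Z + 2) = (1 + S)/(2 + Z))
h = -2430 (h = 8 - 1*2438 = 8 - 2438 = -2430)
X = -2430
(789 - 1*(-1959))/X + (362*3)/Y(-5, -30) = (789 - 1*(-1959))/(-2430) + (362*3)/(((1 - 5)/(2 - 30))) = (789 + 1959)*(-1/2430) + 1086/((-4/(-28))) = 2748*(-1/2430) + 1086/((-1/28*(-4))) = -458/405 + 1086/(1/7) = -458/405 + 1086*7 = -458/405 + 7602 = 3078352/405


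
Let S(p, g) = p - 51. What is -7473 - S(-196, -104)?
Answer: -7226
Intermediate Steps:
S(p, g) = -51 + p
-7473 - S(-196, -104) = -7473 - (-51 - 196) = -7473 - 1*(-247) = -7473 + 247 = -7226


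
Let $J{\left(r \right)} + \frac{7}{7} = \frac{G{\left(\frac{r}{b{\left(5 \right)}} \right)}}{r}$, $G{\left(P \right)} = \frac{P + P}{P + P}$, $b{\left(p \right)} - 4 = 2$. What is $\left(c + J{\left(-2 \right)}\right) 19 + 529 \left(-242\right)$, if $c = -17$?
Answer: $- \frac{256739}{2} \approx -1.2837 \cdot 10^{5}$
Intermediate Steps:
$b{\left(p \right)} = 6$ ($b{\left(p \right)} = 4 + 2 = 6$)
$G{\left(P \right)} = 1$ ($G{\left(P \right)} = \frac{2 P}{2 P} = 2 P \frac{1}{2 P} = 1$)
$J{\left(r \right)} = -1 + \frac{1}{r}$ ($J{\left(r \right)} = -1 + 1 \frac{1}{r} = -1 + \frac{1}{r}$)
$\left(c + J{\left(-2 \right)}\right) 19 + 529 \left(-242\right) = \left(-17 + \frac{1 - -2}{-2}\right) 19 + 529 \left(-242\right) = \left(-17 - \frac{1 + 2}{2}\right) 19 - 128018 = \left(-17 - \frac{3}{2}\right) 19 - 128018 = \left(- \frac{37}{2}\right) 19 - 128018 = - \frac{703}{2} - 128018 = - \frac{256739}{2}$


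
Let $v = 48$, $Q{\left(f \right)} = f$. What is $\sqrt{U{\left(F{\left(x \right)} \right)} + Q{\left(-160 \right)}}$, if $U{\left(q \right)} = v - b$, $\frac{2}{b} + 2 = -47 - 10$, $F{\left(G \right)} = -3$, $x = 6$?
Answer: $\frac{3 i \sqrt{43306}}{59} \approx 10.581 i$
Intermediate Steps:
$b = - \frac{2}{59}$ ($b = \frac{2}{-2 - 57} = \frac{2}{-59} = 2 \left(- \frac{1}{59}\right) = - \frac{2}{59} \approx -0.033898$)
$U{\left(q \right)} = \frac{2834}{59}$ ($U{\left(q \right)} = 48 - - \frac{2}{59} = 48 + \frac{2}{59} = \frac{2834}{59}$)
$\sqrt{U{\left(F{\left(x \right)} \right)} + Q{\left(-160 \right)}} = \sqrt{\frac{2834}{59} - 160} = \sqrt{- \frac{6606}{59}} = \frac{3 i \sqrt{43306}}{59}$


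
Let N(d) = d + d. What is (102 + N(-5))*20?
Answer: 1840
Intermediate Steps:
N(d) = 2*d
(102 + N(-5))*20 = (102 + 2*(-5))*20 = (102 - 10)*20 = 92*20 = 1840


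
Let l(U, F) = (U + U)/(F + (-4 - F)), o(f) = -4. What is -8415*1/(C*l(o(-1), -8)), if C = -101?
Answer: 8415/202 ≈ 41.658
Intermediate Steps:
l(U, F) = -U/2 (l(U, F) = (2*U)/(-4) = (2*U)*(-¼) = -U/2)
-8415*1/(C*l(o(-1), -8)) = -8415/((-(-101)*(-4)/2)) = -8415/((-101*2)) = -8415/(-202) = -8415*(-1/202) = 8415/202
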